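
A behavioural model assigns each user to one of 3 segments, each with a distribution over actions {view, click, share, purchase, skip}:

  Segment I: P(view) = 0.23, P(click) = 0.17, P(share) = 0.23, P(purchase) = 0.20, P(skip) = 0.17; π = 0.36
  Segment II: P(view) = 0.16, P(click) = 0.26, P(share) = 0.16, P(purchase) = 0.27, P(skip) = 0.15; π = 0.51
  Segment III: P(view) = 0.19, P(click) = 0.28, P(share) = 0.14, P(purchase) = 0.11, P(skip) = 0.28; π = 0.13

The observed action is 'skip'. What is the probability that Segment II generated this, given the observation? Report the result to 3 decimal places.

By Bayes' theorem, P(k | x) = w_k f_k(x) / Σ_j w_j f_j(x).
Evaluate each component's likelihood at the observed value:
  p_I = 0.17
  p_II = 0.15
  p_III = 0.28
Prior × likelihood for each component:
  w_I·p_I = 0.36 × 0.17 = 0.0612
  w_II·p_II = 0.51 × 0.15 = 0.0765
  w_III·p_III = 0.13 × 0.28 = 0.0364
Marginal: 0.0612 + 0.0765 + 0.0364 = 0.1741
P(Segment II | x) ≈ 0.439

0.439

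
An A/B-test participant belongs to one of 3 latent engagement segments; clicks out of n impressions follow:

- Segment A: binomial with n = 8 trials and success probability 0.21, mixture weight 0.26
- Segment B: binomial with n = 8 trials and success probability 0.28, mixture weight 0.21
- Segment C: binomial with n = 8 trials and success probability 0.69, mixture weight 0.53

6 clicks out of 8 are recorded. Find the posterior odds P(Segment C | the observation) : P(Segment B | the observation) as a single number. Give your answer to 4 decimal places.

104.7759

Posterior odds = (w_i f_i(x)) / (w_j f_j(x)); the normalising sum cancels.
Component likelihoods at x = 6 clicks out of 8:
  L_A = C(8,6)·0.21^6·0.79^2 = 28·8.57661e-05·0.6241 = 0.00149875
  L_B = C(8,6)·0.28^6·0.72^2 = 28·0.00048189·0.5184 = 0.00699473
  L_C = C(8,6)·0.69^6·0.31^2 = 28·0.107918·0.0961 = 0.290386
0.153905 / 0.00146889 ≈ 104.7759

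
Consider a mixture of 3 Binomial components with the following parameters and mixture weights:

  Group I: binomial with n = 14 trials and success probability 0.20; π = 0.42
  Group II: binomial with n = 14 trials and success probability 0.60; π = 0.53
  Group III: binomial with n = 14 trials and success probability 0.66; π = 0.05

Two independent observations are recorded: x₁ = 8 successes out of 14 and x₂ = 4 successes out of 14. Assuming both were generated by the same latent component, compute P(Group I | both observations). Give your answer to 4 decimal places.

Apply Bayes' rule: the posterior for each component is proportional to its prior times its likelihood at x.
Since both observations come from the same component, the likelihood for component k is f_k(x₁)·f_k(x₂).
  f_I = [C(14,8)·0.20^8·0.80^6 = 3003·2.56e-06·0.262144 = 0.00201528] × [0.17197] = 0.000346569
  f_II = [C(14,8)·0.60^8·0.40^6 = 3003·0.0167962·0.004096 = 0.206598] × [0.0136031] = 0.00281038
  f_III = [C(14,8)·0.66^8·0.34^6 = 3003·0.0360041·0.0015448 = 0.167025] × [0.00392102] = 0.000654907
Unnormalised posteriors:
  P(Z=I)·f_I = 0.42 × 0.000346569 = 0.000145559
  P(Z=II)·f_II = 0.53 × 0.00281038 = 0.0014895
  P(Z=III)·f_III = 0.05 × 0.000654907 = 3.27453e-05
Evidence: 0.000145559 + 0.0014895 + 3.27453e-05 = 0.0016678
Responsibility of Group I: 0.000145559 / 0.0016678 ≈ 0.0873

0.0873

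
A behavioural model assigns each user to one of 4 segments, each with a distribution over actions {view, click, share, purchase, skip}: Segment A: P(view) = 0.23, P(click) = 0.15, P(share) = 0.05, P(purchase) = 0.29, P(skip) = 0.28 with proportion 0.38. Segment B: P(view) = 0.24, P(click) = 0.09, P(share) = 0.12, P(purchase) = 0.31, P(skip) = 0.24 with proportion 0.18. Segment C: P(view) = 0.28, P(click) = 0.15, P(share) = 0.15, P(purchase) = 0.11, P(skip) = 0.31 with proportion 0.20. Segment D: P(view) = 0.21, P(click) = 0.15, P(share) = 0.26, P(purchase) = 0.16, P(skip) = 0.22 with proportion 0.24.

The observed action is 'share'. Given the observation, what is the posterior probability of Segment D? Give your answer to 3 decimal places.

Posterior ∝ prior × likelihood, so P(k | x) ∝ π_k f_k(x); normalise over all components.
Evaluate each component's likelihood at the observed value:
  f_A = P(share | comp) = 0.05
  f_B = P(share | comp) = 0.12
  f_C = P(share | comp) = 0.15
  f_D = P(share | comp) = 0.26
Weight by the priors:
  π_A·f_A = 0.38 × 0.05 = 0.019
  π_B·f_B = 0.18 × 0.12 = 0.0216
  π_C·f_C = 0.20 × 0.15 = 0.03
  π_D·f_D = 0.24 × 0.26 = 0.0624
Evidence: 0.019 + 0.0216 + 0.03 + 0.0624 = 0.133
So the posterior for Segment D is 0.0624 / 0.133 ≈ 0.469.

0.469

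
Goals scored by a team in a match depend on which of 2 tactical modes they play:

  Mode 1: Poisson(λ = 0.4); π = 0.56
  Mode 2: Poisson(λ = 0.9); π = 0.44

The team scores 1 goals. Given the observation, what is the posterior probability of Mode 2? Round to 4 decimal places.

Apply Bayes' rule: the posterior for each component is proportional to its prior times its likelihood at x.
Evaluate each component's likelihood at the observed value:
  L_1 = e^(−0.4)·0.4^1/1! = 0.268128
  L_2 = e^(−0.9)·0.9^1/1! = 0.365913
Prior × likelihood for each component:
  P(Z=1)·L_1 = 0.56 × 0.268128 = 0.150152
  P(Z=2)·L_2 = 0.44 × 0.365913 = 0.161002
Normaliser: 0.150152 + 0.161002 = 0.311153
So the posterior for Mode 2 is 0.161002 / 0.311153 ≈ 0.5174.

0.5174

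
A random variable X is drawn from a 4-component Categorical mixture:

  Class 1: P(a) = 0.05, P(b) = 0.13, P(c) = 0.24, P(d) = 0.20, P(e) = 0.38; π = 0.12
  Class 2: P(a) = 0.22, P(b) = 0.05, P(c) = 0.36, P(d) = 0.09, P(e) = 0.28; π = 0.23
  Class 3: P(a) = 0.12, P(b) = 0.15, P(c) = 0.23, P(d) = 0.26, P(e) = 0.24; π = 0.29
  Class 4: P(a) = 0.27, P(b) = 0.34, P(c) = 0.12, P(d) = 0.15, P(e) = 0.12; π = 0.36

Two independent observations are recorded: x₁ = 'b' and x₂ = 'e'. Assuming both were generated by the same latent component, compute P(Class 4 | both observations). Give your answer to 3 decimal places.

Posterior ∝ prior × likelihood, so P(k | x) ∝ π_k f_k(x); normalise over all components.
Since both observations come from the same component, the likelihood for component k is f_k(x₁)·f_k(x₂).
  p_1 = [0.13] × [0.38] = 0.0494
  p_2 = [0.05] × [0.28] = 0.014
  p_3 = [0.15] × [0.24] = 0.036
  p_4 = [0.34] × [0.12] = 0.0408
Multiply by the mixture weights:
  π_1·p_1 = 0.12 × 0.0494 = 0.005928
  π_2·p_2 = 0.23 × 0.014 = 0.00322
  π_3·p_3 = 0.29 × 0.036 = 0.01044
  π_4·p_4 = 0.36 × 0.0408 = 0.014688
Denominator: 0.005928 + 0.00322 + 0.01044 + 0.014688 = 0.034276
P(Class 4 | x) = 0.014688 / 0.034276 ≈ 0.429

0.429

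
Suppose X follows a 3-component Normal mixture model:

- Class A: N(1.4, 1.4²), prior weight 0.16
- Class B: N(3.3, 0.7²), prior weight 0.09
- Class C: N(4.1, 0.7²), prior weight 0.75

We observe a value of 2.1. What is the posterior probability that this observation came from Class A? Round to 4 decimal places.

0.6791

Posterior ∝ prior × likelihood, so P(k | x) ∝ w_k f_k(x); normalise over all components.
Component likelihoods at x = 2.1:
  f_A = (1/(1.4·√(2π)))·exp(−(2.1−1.4)²/(2·1.4²)) = 0.284959·exp(-0.12500) = 0.251475
  f_B = (1/(0.7·√(2π)))·exp(−(2.1−3.3)²/(2·0.7²)) = 0.569918·exp(-1.46939) = 0.131119
  f_C = (1/(0.7·√(2π)))·exp(−(2.1−4.1)²/(2·0.7²)) = 0.569918·exp(-4.08163) = 0.00962014
Weight by the priors:
  w_A·f_A = 0.16 × 0.251475 = 0.040236
  w_B·f_B = 0.09 × 0.131119 = 0.0118007
  w_C·f_C = 0.75 × 0.00962014 = 0.00721511
Sum: 0.040236 + 0.0118007 + 0.00721511 = 0.0592518
P(Class A | the observation) ≈ 0.6791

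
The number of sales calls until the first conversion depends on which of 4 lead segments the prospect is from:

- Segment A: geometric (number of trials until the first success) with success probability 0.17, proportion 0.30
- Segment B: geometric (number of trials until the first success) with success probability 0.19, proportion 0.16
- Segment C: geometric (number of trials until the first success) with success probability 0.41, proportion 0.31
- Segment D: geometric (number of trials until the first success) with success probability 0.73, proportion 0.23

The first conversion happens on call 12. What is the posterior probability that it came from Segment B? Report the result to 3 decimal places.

The responsibility of component k is w_k f_k(x) divided by Σ_j w_j f_j(x).
Geometric probabilities:
  p_A = 0.17·(1−0.17)^11 = 0.17·0.128783 = 0.0218931
  p_B = 0.19·(1−0.19)^11 = 0.19·0.0984771 = 0.0187106
  p_C = 0.41·(1−0.41)^11 = 0.41·0.00301559 = 0.00123639
  p_D = 0.73·(1−0.73)^11 = 0.73·5.55906e-07 = 4.05811e-07
Weight by the priors:
  w_A·p_A = 0.30 × 0.0218931 = 0.00656794
  w_B·p_B = 0.16 × 0.0187106 = 0.0029937
  w_C·p_C = 0.31 × 0.00123639 = 0.000383281
  w_D·p_D = 0.23 × 4.05811e-07 = 9.33366e-08
Denominator: 0.00656794 + 0.0029937 + 0.000383281 + 9.33366e-08 = 0.00994502
Responsibility of Segment B: 0.0029937 / 0.00994502 ≈ 0.301

0.301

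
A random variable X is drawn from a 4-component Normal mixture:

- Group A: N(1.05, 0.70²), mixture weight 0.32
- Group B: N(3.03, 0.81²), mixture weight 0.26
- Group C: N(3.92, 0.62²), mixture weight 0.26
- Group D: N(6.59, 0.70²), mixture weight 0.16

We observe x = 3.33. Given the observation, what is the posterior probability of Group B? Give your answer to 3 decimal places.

Apply Bayes' rule: the posterior for each component is proportional to its prior times its likelihood at x.
Component likelihoods at x = 3.33:
  f_A = (1/(0.70·√(2π)))·exp(−(3.33−1.05)²/(2·0.70²)) = 0.569918·exp(-5.30449) = 0.00283205
  f_B = (1/(0.81·√(2π)))·exp(−(3.33−3.03)²/(2·0.81²)) = 0.492521·exp(-0.06859) = 0.459873
  f_C = (1/(0.62·√(2π)))·exp(−(3.33−3.92)²/(2·0.62²)) = 0.643455·exp(-0.45278) = 0.409145
  f_D = (1/(0.70·√(2π)))·exp(−(3.33−6.59)²/(2·0.70²)) = 0.569918·exp(-10.84449) = 1.11201e-05
Unnormalised posteriors:
  P(Z=A)·f_A = 0.32 × 0.00283205 = 0.000906257
  P(Z=B)·f_B = 0.26 × 0.459873 = 0.119567
  P(Z=C)·f_C = 0.26 × 0.409145 = 0.106378
  P(Z=D)·f_D = 0.16 × 1.11201e-05 = 1.77922e-06
Sum: 0.000906257 + 0.119567 + 0.106378 + 1.77922e-06 = 0.226853
P(Group B | x) ≈ 0.527

0.527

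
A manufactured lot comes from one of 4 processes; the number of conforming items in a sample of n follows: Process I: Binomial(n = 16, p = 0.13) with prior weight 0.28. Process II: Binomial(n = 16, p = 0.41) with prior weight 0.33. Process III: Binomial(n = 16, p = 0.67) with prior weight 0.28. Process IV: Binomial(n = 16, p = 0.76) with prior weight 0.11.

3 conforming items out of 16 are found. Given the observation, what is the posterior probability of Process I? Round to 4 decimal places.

0.8079

By Bayes' theorem, P(k | x) = π_k f_k(x) / Σ_j π_j f_j(x).
Component likelihoods at x = 3 conforming items out of 16:
  p_I = 0.201265
  p_II = 0.040515
  p_III = 9.2703e-05
  p_IV = 2.15464e-06
Weight by the priors:
  π_I·p_I = 0.28 × 0.201265 = 0.0563542
  π_II·p_II = 0.33 × 0.040515 = 0.0133699
  π_III·p_III = 0.28 × 9.2703e-05 = 2.59568e-05
  π_IV·p_IV = 0.11 × 2.15464e-06 = 2.37011e-07
Marginal: 0.0563542 + 0.0133699 + 2.59568e-05 + 2.37011e-07 = 0.0697504
P(Process I | the observation) = 0.0563542 / 0.0697504 ≈ 0.8079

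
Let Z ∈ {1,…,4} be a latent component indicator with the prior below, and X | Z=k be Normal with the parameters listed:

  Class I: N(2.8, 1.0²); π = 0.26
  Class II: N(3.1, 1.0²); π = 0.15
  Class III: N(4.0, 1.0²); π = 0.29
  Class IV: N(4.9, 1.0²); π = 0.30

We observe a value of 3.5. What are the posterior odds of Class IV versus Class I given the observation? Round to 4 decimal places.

Posterior odds = (P(Z=i) f_i(x)) / (P(Z=j) f_j(x)); the normalising sum cancels.
Evaluate each component's likelihood at the observed value:
  p_I = (1/(1.0·√(2π)))·exp(−(3.5−2.8)²/(2·1.0²)) = 0.398942·exp(-0.24500) = 0.312254
  p_II = (1/(1.0·√(2π)))·exp(−(3.5−3.1)²/(2·1.0²)) = 0.398942·exp(-0.08000) = 0.36827
  p_III = (1/(1.0·√(2π)))·exp(−(3.5−4.0)²/(2·1.0²)) = 0.398942·exp(-0.12500) = 0.352065
  p_IV = (1/(1.0·√(2π)))·exp(−(3.5−4.9)²/(2·1.0²)) = 0.398942·exp(-0.98000) = 0.149727
0.0449182 / 0.081186 ≈ 0.5533

0.5533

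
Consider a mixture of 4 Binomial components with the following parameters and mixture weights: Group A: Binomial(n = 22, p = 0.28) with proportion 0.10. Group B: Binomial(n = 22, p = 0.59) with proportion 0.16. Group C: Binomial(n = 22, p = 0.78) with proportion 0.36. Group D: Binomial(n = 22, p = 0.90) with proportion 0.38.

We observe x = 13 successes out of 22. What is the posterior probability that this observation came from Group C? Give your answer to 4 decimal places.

0.2368

By Bayes' theorem, P(k | x) = π_k f_k(x) / Σ_j π_j f_j(x).
Evaluate each component's likelihood at the observed value:
  p_A = 0.00168178
  p_B = 0.170944
  p_C = 0.0237551
  p_D = 0.000126437
Weight by the priors:
  π_A·p_A = 0.10 × 0.00168178 = 0.000168178
  π_B·p_B = 0.16 × 0.170944 = 0.0273511
  π_C·p_C = 0.36 × 0.0237551 = 0.00855184
  π_D·p_D = 0.38 × 0.000126437 = 4.80462e-05
Denominator: 0.000168178 + 0.0273511 + 0.00855184 + 4.80462e-05 = 0.0361191
So the posterior for Group C is 0.00855184 / 0.0361191 ≈ 0.2368.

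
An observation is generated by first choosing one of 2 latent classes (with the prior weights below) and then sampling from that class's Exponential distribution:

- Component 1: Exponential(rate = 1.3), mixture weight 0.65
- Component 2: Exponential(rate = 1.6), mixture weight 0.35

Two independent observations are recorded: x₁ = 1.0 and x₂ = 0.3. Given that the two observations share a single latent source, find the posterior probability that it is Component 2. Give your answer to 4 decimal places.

Posterior ∝ prior × likelihood, so P(k | x) ∝ w_k f_k(x); normalise over all components.
Since both observations come from the same component, the likelihood for component k is f_k(x₁)·f_k(x₂).
  p_1 = [0.354291] × [0.880174] = 0.311838
  p_2 = [0.323034] × [0.990053] = 0.319821
Prior × likelihood for each component:
  w_1·p_1 = 0.65 × 0.311838 = 0.202695
  w_2·p_2 = 0.35 × 0.319821 = 0.111937
Normaliser: 0.202695 + 0.111937 = 0.314632
Responsibility of Component 2: 0.111937 / 0.314632 ≈ 0.3558

0.3558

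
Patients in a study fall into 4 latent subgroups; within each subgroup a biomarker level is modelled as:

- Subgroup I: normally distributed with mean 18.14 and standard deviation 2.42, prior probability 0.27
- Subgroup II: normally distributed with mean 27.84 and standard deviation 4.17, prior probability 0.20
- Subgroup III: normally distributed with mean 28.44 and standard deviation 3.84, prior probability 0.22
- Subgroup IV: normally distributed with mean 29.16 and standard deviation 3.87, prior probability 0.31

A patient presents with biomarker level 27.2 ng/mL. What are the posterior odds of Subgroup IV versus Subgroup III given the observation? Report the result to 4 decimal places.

Posterior odds = (π_i f_i(x)) / (π_j f_j(x)); the normalising sum cancels.
Normal densities:
  f_I = (1/(2.42·√(2π)))·exp(−(27.2−18.14)²/(2·2.42²)) = 0.164852·exp(-7.00803) = 0.000149124
  f_II = (1/(4.17·√(2π)))·exp(−(27.2−27.84)²/(2·4.17²)) = 0.095670·exp(-0.01178) = 0.0945495
  f_III = (1/(3.84·√(2π)))·exp(−(27.2−28.44)²/(2·3.84²)) = 0.103891·exp(-0.05214) = 0.0986134
  f_IV = (1/(3.87·√(2π)))·exp(−(27.2−29.16)²/(2·3.87²)) = 0.103086·exp(-0.12825) = 0.0906777
Posterior odds = (π_IV·f_IV) / (π_III·f_III) = (0.31·0.0906777) / (0.22·0.0986134) = 0.0281101 / 0.0216949 ≈ 1.2957

1.2957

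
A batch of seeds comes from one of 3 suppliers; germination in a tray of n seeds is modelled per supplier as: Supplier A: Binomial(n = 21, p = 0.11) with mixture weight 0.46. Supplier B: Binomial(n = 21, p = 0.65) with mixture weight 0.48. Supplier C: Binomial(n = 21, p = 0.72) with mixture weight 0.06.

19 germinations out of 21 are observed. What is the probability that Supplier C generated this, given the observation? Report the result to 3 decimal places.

By Bayes' theorem, P(k | x) = π_k f_k(x) / Σ_j π_j f_j(x).
Evaluate each component's likelihood at the observed value:
  p_A = C(21,19)·0.11^19·0.89^2 = 210·6.11591e-19·0.7921 = 1.01733e-16
  p_B = C(21,19)·0.65^19·0.35^2 = 210·0.000278839·0.1225 = 0.00717314
  p_C = C(21,19)·0.72^19·0.28^2 = 210·0.00194678·0.0784 = 0.0320518
Multiply by the mixture weights:
  π_A·p_A = 0.46 × 1.01733e-16 = 4.6797e-17
  π_B·p_B = 0.48 × 0.00717314 = 0.00344311
  π_C·p_C = 0.06 × 0.0320518 = 0.00192311
Evidence: 4.6797e-17 + 0.00344311 + 0.00192311 = 0.00536622
Responsibility of Supplier C: 0.00192311 / 0.00536622 ≈ 0.358

0.358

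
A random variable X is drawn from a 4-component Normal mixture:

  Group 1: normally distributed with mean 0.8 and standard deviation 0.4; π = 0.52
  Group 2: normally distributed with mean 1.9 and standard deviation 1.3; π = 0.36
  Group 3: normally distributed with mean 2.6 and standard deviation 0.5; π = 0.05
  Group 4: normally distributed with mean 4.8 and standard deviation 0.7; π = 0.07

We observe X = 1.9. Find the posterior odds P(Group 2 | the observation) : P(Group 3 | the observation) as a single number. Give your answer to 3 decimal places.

Posterior odds = (π_i f_i(x)) / (π_j f_j(x)); the normalising sum cancels.
Evaluate each component's likelihood at the observed value:
  L_1 = 0.0227339
  L_2 = 0.306879
  L_3 = 0.299455
  L_4 = 0.00010687
Posterior odds = (π_2·L_2) / (π_3·L_3) = (0.36·0.306879) / (0.05·0.299455) = 0.110476 / 0.0149727 ≈ 7.378

7.378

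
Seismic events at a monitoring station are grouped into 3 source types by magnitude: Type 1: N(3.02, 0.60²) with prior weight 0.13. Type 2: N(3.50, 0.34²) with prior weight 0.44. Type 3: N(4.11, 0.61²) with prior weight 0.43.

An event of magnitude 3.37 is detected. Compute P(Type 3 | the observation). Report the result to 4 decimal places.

0.1960

Apply Bayes' rule: the posterior for each component is proportional to its prior times its likelihood at x.
Normal densities:
  p_1 = (1/(0.60·√(2π)))·exp(−(3.37−3.02)²/(2·0.60²)) = 0.664904·exp(-0.17014) = 0.560878
  p_2 = (1/(0.34·√(2π)))·exp(−(3.37−3.50)²/(2·0.34²)) = 1.173360·exp(-0.07310) = 1.09065
  p_3 = (1/(0.61·√(2π)))·exp(−(3.37−4.11)²/(2·0.61²)) = 0.654004·exp(-0.73582) = 0.31334
Multiply by the mixture weights:
  w_1·p_1 = 0.13 × 0.560878 = 0.0729141
  w_2·p_2 = 0.44 × 1.09065 = 0.479886
  w_3·p_3 = 0.43 × 0.31334 = 0.134736
Denominator: 0.0729141 + 0.479886 + 0.134736 = 0.687537
P(Type 3 | x) = 0.134736 / 0.687537 ≈ 0.1960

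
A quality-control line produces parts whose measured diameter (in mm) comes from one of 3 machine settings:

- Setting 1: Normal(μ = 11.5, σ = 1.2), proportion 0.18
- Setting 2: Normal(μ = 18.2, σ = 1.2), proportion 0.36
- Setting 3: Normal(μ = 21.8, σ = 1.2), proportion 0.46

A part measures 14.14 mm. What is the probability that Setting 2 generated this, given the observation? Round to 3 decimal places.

0.068

P(component k | x) = w_k·f_k(x) / marginal(x), where marginal(x) = Σ_j w_j·f_j(x).
Normal densities:
  L_1 = 0.0295622
  L_2 = 0.00108657
  L_3 = 4.71674e-10
Unnormalised posteriors:
  w_1·L_1 = 0.18 × 0.0295622 = 0.00532119
  w_2·L_2 = 0.36 × 0.00108657 = 0.000391164
  w_3·L_3 = 0.46 × 4.71674e-10 = 2.1697e-10
Marginal: 0.00532119 + 0.000391164 + 2.1697e-10 = 0.00571235
P(Setting 2 | data) ≈ 0.068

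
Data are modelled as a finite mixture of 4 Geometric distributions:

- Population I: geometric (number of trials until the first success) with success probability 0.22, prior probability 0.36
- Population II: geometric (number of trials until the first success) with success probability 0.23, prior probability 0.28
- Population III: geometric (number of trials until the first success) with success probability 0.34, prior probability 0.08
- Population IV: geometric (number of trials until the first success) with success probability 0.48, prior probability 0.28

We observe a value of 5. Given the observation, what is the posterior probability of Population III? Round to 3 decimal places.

0.077

The responsibility of component k is w_k f_k(x) divided by Σ_j w_j f_j(x).
Evaluate each component's likelihood at the observed value:
  p_I = 0.0814331
  p_II = 0.080852
  p_III = 0.0645141
  p_IV = 0.0350958
Prior × likelihood for each component:
  w_I·p_I = 0.36 × 0.0814331 = 0.0293159
  w_II·p_II = 0.28 × 0.080852 = 0.0226386
  w_III·p_III = 0.08 × 0.0645141 = 0.00516113
  w_IV·p_IV = 0.28 × 0.0350958 = 0.00982681
Evidence: 0.0293159 + 0.0226386 + 0.00516113 + 0.00982681 = 0.0669424
P(Population III | the observation) = 0.00516113 / 0.0669424 ≈ 0.077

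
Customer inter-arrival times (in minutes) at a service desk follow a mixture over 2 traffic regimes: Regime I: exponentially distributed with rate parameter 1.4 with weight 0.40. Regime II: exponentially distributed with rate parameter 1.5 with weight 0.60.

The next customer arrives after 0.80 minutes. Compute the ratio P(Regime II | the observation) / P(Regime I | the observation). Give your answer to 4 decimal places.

1.4836

Only the two components matter; the odds are (w_i f_i(x)) / (w_j f_j(x)).
Evaluate each component's likelihood at the observed value:
  f_I = 1.4·e^(−1.4·0.80) = 1.4·e^(−1.1200) = 0.456792
  f_II = 1.5·e^(−1.5·0.80) = 1.5·e^(−1.2000) = 0.451791
Posterior odds = (w_II·f_II) / (w_I·f_I) = (0.60·0.451791) / (0.40·0.456792) = 0.271075 / 0.182717 ≈ 1.4836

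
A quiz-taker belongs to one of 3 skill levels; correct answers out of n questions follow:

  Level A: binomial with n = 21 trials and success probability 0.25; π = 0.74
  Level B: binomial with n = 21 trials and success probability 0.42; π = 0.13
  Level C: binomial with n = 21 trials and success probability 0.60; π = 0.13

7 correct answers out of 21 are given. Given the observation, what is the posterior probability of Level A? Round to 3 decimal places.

Apply Bayes' rule: the posterior for each component is proportional to its prior times its likelihood at x.
Component likelihoods at x = 7 correct answers out of 21:
  p_A = C(21,7)·0.25^7·0.75^14 = 116280·6.10352e-05·0.0178179 = 0.126457
  p_B = C(21,7)·0.42^7·0.58^14 = 116280·0.00230539·0.000487519 = 0.13069
  p_C = C(21,7)·0.60^7·0.40^14 = 116280·0.0279936·2.68435e-06 = 0.00873783
Multiply by the mixture weights:
  P(Z=A)·p_A = 0.74 × 0.126457 = 0.0935782
  P(Z=B)·p_B = 0.13 × 0.13069 = 0.0169897
  P(Z=C)·p_C = 0.13 × 0.00873783 = 0.00113592
Marginal: 0.0935782 + 0.0169897 + 0.00113592 = 0.111704
Responsibility of Level A: 0.0935782 / 0.111704 ≈ 0.838

0.838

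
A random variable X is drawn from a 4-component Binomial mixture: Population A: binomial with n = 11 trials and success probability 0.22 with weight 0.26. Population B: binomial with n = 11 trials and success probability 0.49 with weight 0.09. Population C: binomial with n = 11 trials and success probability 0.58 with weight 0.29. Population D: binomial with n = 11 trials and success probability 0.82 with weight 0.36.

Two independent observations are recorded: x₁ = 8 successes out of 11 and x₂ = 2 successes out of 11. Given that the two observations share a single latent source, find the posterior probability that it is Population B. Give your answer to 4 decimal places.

P(component k | x) = π_k·f_k(x) / marginal(x), where marginal(x) = Σ_j π_j·f_j(x).
Since both observations come from the same component, the likelihood for component k is f_k(x₁)·f_k(x₂).
  p_A = [C(11,8)·0.22^8·0.78^3 = 165·5.48759e-06·0.474552 = 0.000429684] × [0.284485] = 0.000122239
  p_B = [C(11,8)·0.49^8·0.51^3 = 165·0.00332329·0.132651 = 0.0727383] × [0.0308238] = 0.00224207
  p_C = [C(11,8)·0.58^8·0.42^3 = 165·0.0128063·0.074088 = 0.156551] × [0.00752423] = 0.00117793
  p_D = [C(11,8)·0.82^8·0.18^3 = 165·0.204414·0.005832 = 0.196704] × [7.33572e-06] = 1.44296e-06
Unnormalised posteriors:
  π_A·p_A = 0.26 × 0.000122239 = 3.17821e-05
  π_B·p_B = 0.09 × 0.00224207 = 0.000201786
  π_C·p_C = 0.29 × 0.00117793 = 0.000341599
  π_D·p_D = 0.36 × 1.44296e-06 = 5.19467e-07
Evidence: 3.17821e-05 + 0.000201786 + 0.000341599 + 5.19467e-07 = 0.000575687
P(Population B | x₁, x₂) = 0.000201786 / 0.000575687 ≈ 0.3505

0.3505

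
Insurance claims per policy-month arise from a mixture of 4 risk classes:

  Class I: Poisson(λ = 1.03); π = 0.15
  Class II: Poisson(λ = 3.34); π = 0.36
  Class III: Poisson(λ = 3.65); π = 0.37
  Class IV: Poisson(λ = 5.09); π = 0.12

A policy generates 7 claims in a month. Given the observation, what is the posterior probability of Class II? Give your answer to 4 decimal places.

0.2849

Posterior ∝ prior × likelihood, so P(k | x) ∝ π_k f_k(x); normalise over all components.
Component likelihoods at x = 7 claims:
  L_I = 8.71178e-05
  L_II = 0.0326025
  L_III = 0.0445087
  L_IV = 0.108152
Multiply by the mixture weights:
  π_I·L_I = 0.15 × 8.71178e-05 = 1.30677e-05
  π_II·L_II = 0.36 × 0.0326025 = 0.0117369
  π_III·L_III = 0.37 × 0.0445087 = 0.0164682
  π_IV·L_IV = 0.12 × 0.108152 = 0.0129783
Sum: 1.30677e-05 + 0.0117369 + 0.0164682 + 0.0129783 = 0.0411964
P(Class II | the observation) ≈ 0.2849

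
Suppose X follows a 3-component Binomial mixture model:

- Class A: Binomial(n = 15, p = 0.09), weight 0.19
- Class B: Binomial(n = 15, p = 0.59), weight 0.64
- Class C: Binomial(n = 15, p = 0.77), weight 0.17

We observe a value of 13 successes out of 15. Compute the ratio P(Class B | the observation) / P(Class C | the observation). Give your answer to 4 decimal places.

0.3754

Posterior odds = (π_i f_i(x)) / (π_j f_j(x)); the normalising sum cancels.
Component likelihoods at x = 13 successes out of 15:
  p_A = C(15,13)·0.09^13·0.91^2 = 105·2.54187e-14·0.8281 = 2.21017e-12
  p_B = C(15,13)·0.59^13·0.41^2 = 105·0.00104973·0.1681 = 0.0185282
  p_C = C(15,13)·0.77^13·0.23^2 = 105·0.0334487·0.0529 = 0.185791
Odds = (0.64/0.17) × (0.0185282/0.185791) = 3.76471 × 0.0997261 ≈ 0.3754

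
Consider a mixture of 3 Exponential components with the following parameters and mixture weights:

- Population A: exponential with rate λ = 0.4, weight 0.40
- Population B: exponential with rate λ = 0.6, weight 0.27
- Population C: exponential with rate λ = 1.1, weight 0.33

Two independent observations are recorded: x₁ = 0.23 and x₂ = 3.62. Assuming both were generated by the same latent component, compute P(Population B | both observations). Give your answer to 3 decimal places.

0.331

Apply Bayes' rule: the posterior for each component is proportional to its prior times its likelihood at x.
Since both observations come from the same component, the likelihood for component k is f_k(x₁)·f_k(x₂).
  p_A = [0.4·e^(−0.4·0.23) = 0.4·e^(−0.0920) = 0.364842] × [0.094016] = 0.034301
  p_B = [0.6·e^(−0.6·0.23) = 0.6·e^(−0.1380) = 0.522659] × [0.0683697] = 0.0357341
  p_C = [1.1·e^(−1.1·0.23) = 1.1·e^(−0.2530) = 0.854115] × [0.0205131] = 0.0175206
Weight by the priors:
  π_A·p_A = 0.40 × 0.034301 = 0.0137204
  π_B·p_B = 0.27 × 0.0357341 = 0.00964819
  π_C·p_C = 0.33 × 0.0175206 = 0.00578179
Normaliser: 0.0137204 + 0.00964819 + 0.00578179 = 0.0291504
P(Population B | x) ≈ 0.331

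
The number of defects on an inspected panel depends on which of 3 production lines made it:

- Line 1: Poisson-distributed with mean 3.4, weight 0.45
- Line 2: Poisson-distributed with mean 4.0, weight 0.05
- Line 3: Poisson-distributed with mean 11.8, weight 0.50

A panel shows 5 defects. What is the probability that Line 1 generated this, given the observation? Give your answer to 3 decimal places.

0.792

P(component k | x) = π_k·f_k(x) / marginal(x), where marginal(x) = Σ_j π_j·f_j(x).
Poisson probabilities:
  f_1 = e^(−3.4)·3.4^5/5! = 0.126361
  f_2 = e^(−4.0)·4.0^5/5! = 0.156293
  f_3 = e^(−11.8)·11.8^5/5! = 0.0143072
Unnormalised posteriors:
  π_1·f_1 = 0.45 × 0.126361 = 0.0568623
  π_2·f_2 = 0.05 × 0.156293 = 0.00781467
  π_3·f_3 = 0.50 × 0.0143072 = 0.00715359
Sum: 0.0568623 + 0.00781467 + 0.00715359 = 0.0718306
P(Line 1 | 5 defects) = 0.0568623 / 0.0718306 ≈ 0.792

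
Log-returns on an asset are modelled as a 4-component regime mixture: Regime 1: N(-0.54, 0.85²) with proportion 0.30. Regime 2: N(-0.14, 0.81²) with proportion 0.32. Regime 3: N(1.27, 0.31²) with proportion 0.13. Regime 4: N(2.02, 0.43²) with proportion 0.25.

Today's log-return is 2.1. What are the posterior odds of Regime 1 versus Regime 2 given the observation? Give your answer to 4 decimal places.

0.3288

Since P(k|x) ∝ P(Z=k) f_k(x), the posterior odds are P(Z=i) f_i(x) / (P(Z=j) f_j(x)).
Component likelihoods at x = 2.1:
  p_1 = 0.0037738
  p_2 = 0.0107589
  p_3 = 0.0357201
  p_4 = 0.911854
Odds = (0.30/0.32) × (0.0037738/0.0107589) = 0.9375 × 0.350762 ≈ 0.3288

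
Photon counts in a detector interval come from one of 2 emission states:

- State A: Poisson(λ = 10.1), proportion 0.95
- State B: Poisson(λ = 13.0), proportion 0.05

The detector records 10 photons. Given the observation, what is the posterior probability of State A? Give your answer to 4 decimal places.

0.9651

P(component k | x) = P(Z=k)·f_k(x) / marginal(x), where marginal(x) = Σ_j P(Z=j)·f_j(x).
Poisson probabilities:
  f_A = 0.125048
  f_B = 0.0858702
Weight by the priors:
  P(Z=A)·f_A = 0.95 × 0.125048 = 0.118796
  P(Z=B)·f_B = 0.05 × 0.0858702 = 0.00429351
Normaliser: 0.118796 + 0.00429351 = 0.123089
So the posterior for State A is 0.118796 / 0.123089 ≈ 0.9651.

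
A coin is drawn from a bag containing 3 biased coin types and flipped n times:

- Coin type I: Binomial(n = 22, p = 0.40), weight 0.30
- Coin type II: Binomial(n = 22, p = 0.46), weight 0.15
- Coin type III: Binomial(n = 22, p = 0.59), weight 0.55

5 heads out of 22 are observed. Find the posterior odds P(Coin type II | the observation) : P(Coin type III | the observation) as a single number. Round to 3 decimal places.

8.484

The posterior odds equal the prior odds times the likelihood ratio: (π_i/π_j)·(f_i(x)/f_j(x)).
Binomial probabilities:
  p_I = C(22,5)·0.40^5·0.60^17 = 26334·0.01024·0.000169267 = 0.0456445
  p_II = C(22,5)·0.46^5·0.54^17 = 26334·0.0205963·2.82289e-05 = 0.0153109
  p_III = C(22,5)·0.59^5·0.41^17 = 26334·0.0714924·2.61412e-07 = 0.000492156
Posterior odds = (π_II·p_II) / (π_III·p_III) = (0.15·0.0153109) / (0.55·0.000492156) = 0.00229663 / 0.000270686 ≈ 8.484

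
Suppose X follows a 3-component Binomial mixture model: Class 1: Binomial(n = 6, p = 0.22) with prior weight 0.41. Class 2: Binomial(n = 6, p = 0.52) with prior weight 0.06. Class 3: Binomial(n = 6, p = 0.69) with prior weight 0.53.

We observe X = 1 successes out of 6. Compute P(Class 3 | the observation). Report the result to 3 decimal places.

Posterior ∝ prior × likelihood, so P(k | x) ∝ w_k f_k(x); normalise over all components.
Component likelihoods at x = 1 successes out of 6:
  L_1 = C(6,1)·0.22^1·0.78^5 = 6·0.22·0.288717 = 0.381107
  L_2 = C(6,1)·0.52^1·0.48^5 = 6·0.52·0.0254804 = 0.0794988
  L_3 = C(6,1)·0.69^1·0.31^5 = 6·0.69·0.00286292 = 0.0118525
Prior × likelihood for each component:
  w_1·L_1 = 0.41 × 0.381107 = 0.156254
  w_2·L_2 = 0.06 × 0.0794988 = 0.00476993
  w_3·L_3 = 0.53 × 0.0118525 = 0.00628181
Sum: 0.156254 + 0.00476993 + 0.00628181 = 0.167306
So the posterior for Class 3 is 0.00628181 / 0.167306 ≈ 0.038.

0.038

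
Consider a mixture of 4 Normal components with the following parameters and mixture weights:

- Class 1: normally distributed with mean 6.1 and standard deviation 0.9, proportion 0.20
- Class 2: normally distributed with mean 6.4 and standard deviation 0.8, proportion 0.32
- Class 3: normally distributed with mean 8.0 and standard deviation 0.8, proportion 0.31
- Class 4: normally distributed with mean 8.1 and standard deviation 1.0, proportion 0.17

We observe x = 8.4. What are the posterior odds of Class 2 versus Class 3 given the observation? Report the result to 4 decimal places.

0.0514

Posterior odds = (w_i f_i(x)) / (w_j f_j(x)); the normalising sum cancels.
Component likelihoods at x = 8.4:
  L_1 = 0.0169242
  L_2 = 0.0219104
  L_3 = 0.440082
  L_4 = 0.381388
Posterior odds = (w_2·L_2) / (w_3·L_3) = (0.32·0.0219104) / (0.31·0.440082) = 0.00701132 / 0.136425 ≈ 0.0514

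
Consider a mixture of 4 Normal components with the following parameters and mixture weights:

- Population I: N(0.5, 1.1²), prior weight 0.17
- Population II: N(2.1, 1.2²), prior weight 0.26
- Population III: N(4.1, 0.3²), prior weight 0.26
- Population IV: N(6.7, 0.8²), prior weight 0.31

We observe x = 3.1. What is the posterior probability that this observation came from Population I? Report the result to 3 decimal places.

The responsibility of component k is π_k f_k(x) divided by Σ_j π_j f_j(x).
Component likelihoods at x = 3.1:
  f_I = (1/(1.1·√(2π)))·exp(−(3.1−0.5)²/(2·1.1²)) = 0.362675·exp(-2.79339) = 0.0222006
  f_II = (1/(1.2·√(2π)))·exp(−(3.1−2.1)²/(2·1.2²)) = 0.332452·exp(-0.34722) = 0.234927
  f_III = (1/(0.3·√(2π)))·exp(−(3.1−4.1)²/(2·0.3²)) = 1.329808·exp(-5.55556) = 0.00514093
  f_IV = (1/(0.8·√(2π)))·exp(−(3.1−6.7)²/(2·0.8²)) = 0.498678·exp(-10.12500) = 1.99797e-05
Weight by the priors:
  π_I·f_I = 0.17 × 0.0222006 = 0.0037741
  π_II·f_II = 0.26 × 0.234927 = 0.0610809
  π_III·f_III = 0.26 × 0.00514093 = 0.00133664
  π_IV·f_IV = 0.31 × 1.99797e-05 = 6.1937e-06
Normaliser: 0.0037741 + 0.0610809 + 0.00133664 + 6.1937e-06 = 0.0661978
Responsibility of Population I: 0.0037741 / 0.0661978 ≈ 0.057

0.057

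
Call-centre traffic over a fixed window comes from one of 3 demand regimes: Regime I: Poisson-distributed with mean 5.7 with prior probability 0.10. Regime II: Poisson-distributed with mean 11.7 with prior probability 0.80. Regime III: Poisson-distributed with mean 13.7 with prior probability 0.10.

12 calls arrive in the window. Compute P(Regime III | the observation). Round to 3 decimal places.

0.100

Posterior ∝ prior × likelihood, so P(k | x) ∝ π_k f_k(x); normalise over all components.
Poisson probabilities:
  p_I = e^(−5.7)·5.7^12/12! = 0.00821642
  p_II = e^(−11.7)·11.7^12/12! = 0.113933
  p_III = e^(−13.7)·13.7^12/12! = 0.102441
Weight by the priors:
  π_I·p_I = 0.10 × 0.00821642 = 0.000821642
  π_II·p_II = 0.80 × 0.113933 = 0.0911461
  π_III·p_III = 0.10 × 0.102441 = 0.0102441
Evidence: 0.000821642 + 0.0911461 + 0.0102441 = 0.102212
So the posterior for Regime III is 0.0102441 / 0.102212 ≈ 0.100.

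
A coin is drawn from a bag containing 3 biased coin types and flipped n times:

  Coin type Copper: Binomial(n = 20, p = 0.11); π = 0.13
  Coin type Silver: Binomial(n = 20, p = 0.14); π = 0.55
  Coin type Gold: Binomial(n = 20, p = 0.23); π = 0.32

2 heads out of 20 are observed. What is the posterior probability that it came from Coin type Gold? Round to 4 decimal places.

Posterior ∝ prior × likelihood, so P(k | x) ∝ π_k f_k(x); normalise over all components.
Binomial probabilities:
  L_Copper = 0.282201
  L_Silver = 0.246594
  L_Gold = 0.0910002
Prior × likelihood for each component:
  π_Copper·L_Copper = 0.13 × 0.282201 = 0.0366862
  π_Silver·L_Silver = 0.55 × 0.246594 = 0.135626
  π_Gold·L_Gold = 0.32 × 0.0910002 = 0.0291201
Sum: 0.0366862 + 0.135626 + 0.0291201 = 0.201433
P(Coin type Gold | the observation) = 0.0291201 / 0.201433 ≈ 0.1446

0.1446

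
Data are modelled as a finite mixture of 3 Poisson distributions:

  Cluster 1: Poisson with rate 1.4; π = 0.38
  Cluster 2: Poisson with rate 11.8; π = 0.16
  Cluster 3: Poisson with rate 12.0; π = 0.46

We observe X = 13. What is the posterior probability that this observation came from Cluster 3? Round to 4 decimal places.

The responsibility of component k is π_k f_k(x) divided by Σ_j π_j f_j(x).
Component likelihoods at x = 13:
  p_1 = 3.1432e-09
  p_2 = 0.103636
  p_3 = 0.10557
Prior × likelihood for each component:
  π_1·p_1 = 0.38 × 3.1432e-09 = 1.19442e-09
  π_2·p_2 = 0.16 × 0.103636 = 0.0165818
  π_3·p_3 = 0.46 × 0.10557 = 0.0485624
Evidence: 1.19442e-09 + 0.0165818 + 0.0485624 = 0.0651441
So the posterior for Cluster 3 is 0.0485624 / 0.0651441 ≈ 0.7455.

0.7455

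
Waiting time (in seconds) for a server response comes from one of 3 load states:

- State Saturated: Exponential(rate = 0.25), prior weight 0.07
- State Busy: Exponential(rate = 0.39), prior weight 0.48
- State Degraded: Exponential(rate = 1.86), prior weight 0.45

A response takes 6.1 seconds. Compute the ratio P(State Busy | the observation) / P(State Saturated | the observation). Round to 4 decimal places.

Posterior odds = (P(Z=i) f_i(x)) / (P(Z=j) f_j(x)); the normalising sum cancels.
Component likelihoods at x = 6.1 seconds:
  p_Saturated = 0.25·e^(−0.25·6.1) = 0.25·e^(−1.5250) = 0.0544053
  p_Busy = 0.39·e^(−0.39·6.1) = 0.39·e^(−2.3790) = 0.0361308
  p_Degraded = 1.86·e^(−1.86·6.1) = 1.86·e^(−11.3460) = 2.1979e-05
Posterior odds = (P(Z=Busy)·p_Busy) / (P(Z=Saturated)·p_Saturated) = (0.48·0.0361308) / (0.07·0.0544053) = 0.0173428 / 0.00380837 ≈ 4.5539

4.5539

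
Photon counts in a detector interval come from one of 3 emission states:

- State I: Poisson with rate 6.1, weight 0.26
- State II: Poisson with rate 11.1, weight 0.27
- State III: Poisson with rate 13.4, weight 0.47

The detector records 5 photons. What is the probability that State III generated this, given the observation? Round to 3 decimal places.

0.052

P(component k | x) = w_k·f_k(x) / marginal(x), where marginal(x) = Σ_j w_j·f_j(x).
Component likelihoods at x = 5 photons:
  L_I = 0.15786
  L_II = 0.021221
  L_III = 0.00545502
Multiply by the mixture weights:
  w_I·L_I = 0.26 × 0.15786 = 0.0410436
  w_II·L_II = 0.27 × 0.021221 = 0.00572966
  w_III·L_III = 0.47 × 0.00545502 = 0.00256386
Normaliser: 0.0410436 + 0.00572966 + 0.00256386 = 0.0493371
Responsibility of State III: 0.00256386 / 0.0493371 ≈ 0.052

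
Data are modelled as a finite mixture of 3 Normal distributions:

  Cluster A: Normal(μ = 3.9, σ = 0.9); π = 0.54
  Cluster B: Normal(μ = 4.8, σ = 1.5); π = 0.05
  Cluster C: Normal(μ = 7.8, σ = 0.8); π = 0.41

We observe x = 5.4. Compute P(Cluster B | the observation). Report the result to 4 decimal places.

0.1654

Posterior ∝ prior × likelihood, so P(k | x) ∝ w_k f_k(x); normalise over all components.
Normal densities:
  p_A = (1/(0.9·√(2π)))·exp(−(5.4−3.9)²/(2·0.9²)) = 0.443269·exp(-1.38889) = 0.11053
  p_B = (1/(1.5·√(2π)))·exp(−(5.4−4.8)²/(2·1.5²)) = 0.265962·exp(-0.08000) = 0.245513
  p_C = (1/(0.8·√(2π)))·exp(−(5.4−7.8)²/(2·0.8²)) = 0.498678·exp(-4.50000) = 0.00553981
Unnormalised posteriors:
  w_A·p_A = 0.54 × 0.11053 = 0.0596863
  w_B·p_B = 0.05 × 0.245513 = 0.0122757
  w_C·p_C = 0.41 × 0.00553981 = 0.00227132
Marginal: 0.0596863 + 0.0122757 + 0.00227132 = 0.0742333
P(Cluster B | the observation) = 0.0122757 / 0.0742333 ≈ 0.1654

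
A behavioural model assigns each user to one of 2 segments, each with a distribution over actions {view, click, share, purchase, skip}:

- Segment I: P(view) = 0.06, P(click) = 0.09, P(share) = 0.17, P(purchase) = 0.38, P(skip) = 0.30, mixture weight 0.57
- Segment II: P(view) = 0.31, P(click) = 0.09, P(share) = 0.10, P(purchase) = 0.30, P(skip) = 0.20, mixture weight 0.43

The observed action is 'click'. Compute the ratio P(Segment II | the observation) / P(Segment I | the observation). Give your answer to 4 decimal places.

Only the two components matter; the odds are (P(Z=i) f_i(x)) / (P(Z=j) f_j(x)).
Component likelihoods at x = 'click':
  L_I = P(click | comp) = 0.09
  L_II = P(click | comp) = 0.09
Odds = (0.43/0.57) × (0.09/0.09) = 0.754386 × 1 ≈ 0.7544

0.7544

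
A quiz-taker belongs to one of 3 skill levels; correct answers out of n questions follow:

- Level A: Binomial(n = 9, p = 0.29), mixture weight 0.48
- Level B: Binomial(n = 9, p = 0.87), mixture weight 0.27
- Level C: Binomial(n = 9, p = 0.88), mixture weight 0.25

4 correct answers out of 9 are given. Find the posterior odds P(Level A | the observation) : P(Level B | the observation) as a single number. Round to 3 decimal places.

106.652

The posterior odds equal the prior odds times the likelihood ratio: (π_i/π_j)·(f_i(x)/f_j(x)).
Evaluate each component's likelihood at the observed value:
  p_A = 0.160788
  p_B = 0.00268018
  p_C = 0.00188021
Posterior odds = (π_A·p_A) / (π_B·p_B) = (0.48·0.160788) / (0.27·0.00268018) = 0.0771784 / 0.000723649 ≈ 106.652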